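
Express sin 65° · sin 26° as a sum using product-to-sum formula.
sin 65° sin 26° = (1/2)[cos(65°-26°) - cos(65°+26°)]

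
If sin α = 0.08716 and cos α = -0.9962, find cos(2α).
cos(2α) = cos²α - sin²α = 0.9848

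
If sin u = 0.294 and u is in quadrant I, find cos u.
cos u = 0.9558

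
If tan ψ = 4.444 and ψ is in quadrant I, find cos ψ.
cos ψ = 0.2195 (using tan²ψ + 1 = sec²ψ)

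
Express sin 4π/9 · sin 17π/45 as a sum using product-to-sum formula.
sin 4π/9 sin 17π/45 = (1/2)[cos(4π/9-17π/45) - cos(4π/9+17π/45)]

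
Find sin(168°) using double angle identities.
sin(168°) = 2 sin 84° cos 84° = 0.2079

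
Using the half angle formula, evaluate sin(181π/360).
sin(181π/360) = √((1 - cos 181π/180)/2) = 1.0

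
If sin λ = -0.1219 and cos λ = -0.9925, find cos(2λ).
cos(2λ) = cos²λ - sin²λ = 0.9702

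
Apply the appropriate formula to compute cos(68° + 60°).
cos(68° + 60°) = cos 68° cos 60° - sin 68° sin 60° = -0.6157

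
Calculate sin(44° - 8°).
sin(44° - 8°) = sin 44° cos 8° - cos 44° sin 8° = 0.5878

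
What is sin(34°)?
sin(34°) = 0.5592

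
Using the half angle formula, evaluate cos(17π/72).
cos(17π/72) = √((1 + cos 17π/36)/2) = 0.7373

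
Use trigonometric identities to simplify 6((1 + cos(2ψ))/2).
6((1 + cos(2ψ))/2) = 6(cos²ψ) (using Power reduction)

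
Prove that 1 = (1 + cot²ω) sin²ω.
RHS = csc²ω · sin²ω = (1/sin²ω) · sin²ω = 1 = LHS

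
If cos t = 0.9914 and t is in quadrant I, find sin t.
sin t = 0.1309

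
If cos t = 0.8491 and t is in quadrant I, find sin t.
sin t = 0.5282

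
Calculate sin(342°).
sin(342°) = -0.309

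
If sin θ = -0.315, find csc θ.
csc θ = 1/sin θ = -3.175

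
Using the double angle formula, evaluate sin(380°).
sin(380°) = 2 sin 190° cos 190° = 0.342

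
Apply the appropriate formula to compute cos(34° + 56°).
cos(34° + 56°) = cos 34° cos 56° - sin 34° sin 56° = 0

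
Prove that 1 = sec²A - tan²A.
RHS = 1/cos²A - sin²A/cos²A = (1 - sin²A)/cos²A = cos²A/cos²A = 1 = LHS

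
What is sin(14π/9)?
sin(14π/9) = -0.9848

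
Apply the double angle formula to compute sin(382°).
sin(382°) = 2 sin 191° cos 191° = 0.3746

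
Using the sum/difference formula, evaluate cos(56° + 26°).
cos(56° + 26°) = cos 56° cos 26° - sin 56° sin 26° = 0.1392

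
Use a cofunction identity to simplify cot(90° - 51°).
cot(90° - 51°) = tan(51°)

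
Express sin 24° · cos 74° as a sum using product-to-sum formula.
sin 24° cos 74° = (1/2)[sin(24°+74°) + sin(24°-74°)]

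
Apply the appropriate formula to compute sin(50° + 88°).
sin(50° + 88°) = sin 50° cos 88° + cos 50° sin 88° = 0.6691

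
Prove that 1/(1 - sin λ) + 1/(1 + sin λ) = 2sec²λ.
LHS = [(1 + sin λ) + (1 - sin λ)] / [(1 - sin λ)(1 + sin λ)] = 2/(1 - sin²λ) = 2/cos²λ = 2sec²λ = RHS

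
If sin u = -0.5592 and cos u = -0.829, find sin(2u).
sin(2u) = 2 sin u cos u = 0.9272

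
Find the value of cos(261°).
cos(261°) = -0.1564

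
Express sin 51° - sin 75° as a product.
sin 51° - sin 75° = 2 cos(63°) sin(-12°)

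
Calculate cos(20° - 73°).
cos(20° - 73°) = cos 20° cos 73° + sin 20° sin 73° = 0.6018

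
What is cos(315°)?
cos(315°) = √2/2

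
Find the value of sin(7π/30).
sin(7π/30) = 0.6691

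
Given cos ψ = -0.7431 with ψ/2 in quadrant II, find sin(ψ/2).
sin(ψ/2) = ±√((1 - cos ψ)/2); positive since ψ/2 ∈ QII, so sin(ψ/2) = 0.9336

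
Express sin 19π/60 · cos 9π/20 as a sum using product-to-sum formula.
sin 19π/60 cos 9π/20 = (1/2)[sin(19π/60+9π/20) + sin(19π/60-9π/20)]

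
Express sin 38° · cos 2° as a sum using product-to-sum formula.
sin 38° cos 2° = (1/2)[sin(38°+2°) + sin(38°-2°)]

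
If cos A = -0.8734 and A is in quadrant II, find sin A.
sin A = 0.487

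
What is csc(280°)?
csc(280°) = -1.015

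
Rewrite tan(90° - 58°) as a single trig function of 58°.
tan(90° - 58°) = cot(58°)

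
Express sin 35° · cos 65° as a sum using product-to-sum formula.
sin 35° cos 65° = (1/2)[sin(35°+65°) + sin(35°-65°)]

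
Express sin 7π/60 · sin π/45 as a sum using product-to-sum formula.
sin 7π/60 sin π/45 = (1/2)[cos(7π/60-π/45) - cos(7π/60+π/45)]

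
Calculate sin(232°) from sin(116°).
sin(232°) = 2 sin 116° cos 116° = -0.788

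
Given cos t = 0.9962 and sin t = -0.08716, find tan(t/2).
tan(t/2) = sin t / (1 + cos t) = -0.04366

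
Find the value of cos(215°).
cos(215°) = -0.8192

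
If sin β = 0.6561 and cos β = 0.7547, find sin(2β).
sin(2β) = 2 sin β cos β = 0.9903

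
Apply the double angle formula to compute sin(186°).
sin(186°) = 2 sin 93° cos 93° = -0.1045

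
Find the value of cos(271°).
cos(271°) = 0.01745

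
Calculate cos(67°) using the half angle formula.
cos(67°) = √((1 + cos 134°)/2) = 0.3907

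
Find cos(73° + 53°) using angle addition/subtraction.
cos(73° + 53°) = cos 73° cos 53° - sin 73° sin 53° = -0.5878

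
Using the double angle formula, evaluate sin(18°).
sin(18°) = 2 sin 9° cos 9° = 0.309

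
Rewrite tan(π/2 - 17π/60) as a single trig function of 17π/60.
tan(π/2 - 17π/60) = cot(17π/60)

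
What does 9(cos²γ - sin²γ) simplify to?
9(cos²γ - sin²γ) = 9(cos(2γ)) (using Double angle)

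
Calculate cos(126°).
cos(126°) = -0.5878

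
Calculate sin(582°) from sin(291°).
sin(582°) = 2 sin 291° cos 291° = -0.6691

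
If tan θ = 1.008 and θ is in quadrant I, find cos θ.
cos θ = 0.7043 (using tan²θ + 1 = sec²θ)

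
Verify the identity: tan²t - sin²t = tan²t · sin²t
LHS = sin²t/cos²t - sin²t = sin²t(1/cos²t - 1) = sin²t · (1 - cos²t)/cos²t = sin²t · sin²t/cos²t = sin²t · tan²t = RHS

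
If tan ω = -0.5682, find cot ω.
cot ω = 1/tan ω = -1.76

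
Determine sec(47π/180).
sec(47π/180) = 1.466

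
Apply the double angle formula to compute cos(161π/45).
cos(161π/45) = 2cos²161π/90 - 1 = 0.2419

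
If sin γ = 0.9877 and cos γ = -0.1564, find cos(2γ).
cos(2γ) = cos²γ - sin²γ = -0.9511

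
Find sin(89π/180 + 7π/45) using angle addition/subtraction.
sin(89π/180 + 7π/45) = sin 89π/180 cos 7π/45 + cos 89π/180 sin 7π/45 = 0.891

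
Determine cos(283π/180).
cos(283π/180) = 0.225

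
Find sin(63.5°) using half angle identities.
sin(63.5°) = √((1 - cos 127°)/2) = 0.8949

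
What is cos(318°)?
cos(318°) = 0.7431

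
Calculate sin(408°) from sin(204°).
sin(408°) = 2 sin 204° cos 204° = 0.7431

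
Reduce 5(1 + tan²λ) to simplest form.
5(1 + tan²λ) = 5(sec²λ) (using Pythagorean identity)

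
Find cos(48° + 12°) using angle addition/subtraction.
cos(48° + 12°) = cos 48° cos 12° - sin 48° sin 12° = 1/2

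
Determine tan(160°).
tan(160°) = -0.364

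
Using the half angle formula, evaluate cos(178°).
cos(178°) = -√((1 + cos 356°)/2) = -0.9994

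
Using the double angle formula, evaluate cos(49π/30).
cos(49π/30) = cos²49π/60 - sin²49π/60 = 0.4067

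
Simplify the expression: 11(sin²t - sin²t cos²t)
11(sin²t - sin²t cos²t) = 11(sin⁴t) (using Factoring)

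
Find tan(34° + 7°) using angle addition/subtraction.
tan(34° + 7°) = (tan 34° + tan 7°)/(1 - tan 34° tan 7°) = 0.8693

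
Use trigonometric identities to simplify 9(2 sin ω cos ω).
9(2 sin ω cos ω) = 9(sin(2ω)) (using Double angle)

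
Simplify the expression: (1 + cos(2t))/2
(1 + cos(2t))/2 = cos²t (using Power reduction)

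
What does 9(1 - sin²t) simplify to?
9(1 - sin²t) = 9(cos²t) (using Pythagorean identity)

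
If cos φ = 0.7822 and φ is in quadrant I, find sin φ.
sin φ = 0.623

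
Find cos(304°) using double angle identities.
cos(304°) = cos²152° - sin²152° = 0.5592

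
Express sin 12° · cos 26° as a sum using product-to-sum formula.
sin 12° cos 26° = (1/2)[sin(12°+26°) + sin(12°-26°)]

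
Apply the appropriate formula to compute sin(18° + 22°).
sin(18° + 22°) = sin 18° cos 22° + cos 18° sin 22° = 0.6428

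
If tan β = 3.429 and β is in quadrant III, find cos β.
cos β = -0.28 (using tan²β + 1 = sec²β)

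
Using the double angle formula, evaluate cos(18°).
cos(18°) = cos²9° - sin²9° = 0.9511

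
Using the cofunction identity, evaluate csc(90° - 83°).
csc(90° - 83°) = sec(83°) = 8.206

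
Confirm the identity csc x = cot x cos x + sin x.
RHS = cos²x/sin x + sin x = (cos²x + sin²x)/sin x = 1/sin x = csc x = LHS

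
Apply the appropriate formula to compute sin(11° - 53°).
sin(11° - 53°) = sin 11° cos 53° - cos 11° sin 53° = -0.6691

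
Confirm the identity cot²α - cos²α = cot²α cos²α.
LHS = cos²α/sin²α - cos²α = cos²α(1/sin²α - 1) = cos²α · (1 - sin²α)/sin²α = cos²α · cos²α/sin²α = cos²α · cot²α = RHS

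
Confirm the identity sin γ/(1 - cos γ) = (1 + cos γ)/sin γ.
LHS = sin γ(1 + cos γ) / ((1 - cos γ)(1 + cos γ)) = sin γ(1 + cos γ) / (1 - cos²γ) = sin γ(1 + cos γ) / sin²γ = (1 + cos γ)/sin γ = RHS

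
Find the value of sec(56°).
sec(56°) = 1.788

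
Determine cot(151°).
cot(151°) = -1.804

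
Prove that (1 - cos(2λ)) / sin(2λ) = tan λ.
LHS = 2sin²λ / (2 sin λ cos λ) = sin λ/cos λ = tan λ = RHS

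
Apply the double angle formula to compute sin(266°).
sin(266°) = 2 sin 133° cos 133° = -0.9976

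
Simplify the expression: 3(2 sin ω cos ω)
3(2 sin ω cos ω) = 3(sin(2ω)) (using Double angle)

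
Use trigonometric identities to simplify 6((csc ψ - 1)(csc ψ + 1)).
6((csc ψ - 1)(csc ψ + 1)) = 6(cot²ψ) (using Diff. of squares)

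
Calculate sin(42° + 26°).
sin(42° + 26°) = sin 42° cos 26° + cos 42° sin 26° = 0.9272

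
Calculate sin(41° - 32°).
sin(41° - 32°) = sin 41° cos 32° - cos 41° sin 32° = 0.1564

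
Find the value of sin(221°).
sin(221°) = -0.6561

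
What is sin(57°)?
sin(57°) = 0.8387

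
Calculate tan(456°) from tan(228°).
tan(456°) = 2 tan 228° / (1 - tan²228°) = -9.514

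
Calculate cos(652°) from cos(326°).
cos(652°) = cos²326° - sin²326° = 0.3746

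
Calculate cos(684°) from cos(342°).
cos(684°) = cos²342° - sin²342° = 0.809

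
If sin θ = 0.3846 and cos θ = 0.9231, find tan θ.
tan θ = sin θ / cos θ = 0.4166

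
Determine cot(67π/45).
cot(67π/45) = 0.03492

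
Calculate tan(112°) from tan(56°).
tan(112°) = 2 tan 56° / (1 - tan²56°) = -2.475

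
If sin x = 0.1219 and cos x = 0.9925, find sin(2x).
sin(2x) = 2 sin x cos x = 0.242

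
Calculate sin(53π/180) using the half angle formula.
sin(53π/180) = √((1 - cos 53π/90)/2) = 0.7986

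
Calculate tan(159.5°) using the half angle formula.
tan(159.5°) = sin 319° / (1 + cos 319°) = -0.3739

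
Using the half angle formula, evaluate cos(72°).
cos(72°) = √((1 + cos 144°)/2) = 0.309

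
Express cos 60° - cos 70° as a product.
cos 60° - cos 70° = -2 sin(65°) sin(-5°)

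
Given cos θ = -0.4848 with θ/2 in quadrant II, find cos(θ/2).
cos(θ/2) = ±√((1 + cos θ)/2); negative since θ/2 ∈ QII, so cos(θ/2) = -0.5075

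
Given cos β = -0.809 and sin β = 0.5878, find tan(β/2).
tan(β/2) = sin β / (1 + cos β) = 3.077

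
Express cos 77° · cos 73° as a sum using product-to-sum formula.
cos 77° cos 73° = (1/2)[cos(77°-73°) + cos(77°+73°)]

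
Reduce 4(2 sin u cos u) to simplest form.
4(2 sin u cos u) = 4(sin(2u)) (using Double angle)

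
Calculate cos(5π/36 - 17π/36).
cos(5π/36 - 17π/36) = cos 5π/36 cos 17π/36 + sin 5π/36 sin 17π/36 = 1/2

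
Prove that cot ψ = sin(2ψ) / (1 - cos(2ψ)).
RHS = 2 sin ψ cos ψ / (2sin²ψ) = cos ψ/sin ψ = cot ψ = LHS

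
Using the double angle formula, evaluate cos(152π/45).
cos(152π/45) = cos²76π/45 - sin²76π/45 = -0.3746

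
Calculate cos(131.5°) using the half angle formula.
cos(131.5°) = -√((1 + cos 263°)/2) = -0.6626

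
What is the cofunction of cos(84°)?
cos(84°) = sin(90° - 84°) = sin(6°)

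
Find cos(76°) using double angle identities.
cos(76°) = cos²38° - sin²38° = 0.2419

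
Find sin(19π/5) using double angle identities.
sin(19π/5) = 2 sin 19π/10 cos 19π/10 = -0.5878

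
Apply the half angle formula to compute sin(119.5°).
sin(119.5°) = √((1 - cos 239°)/2) = 0.8704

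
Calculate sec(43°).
sec(43°) = 1.367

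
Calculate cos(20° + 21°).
cos(20° + 21°) = cos 20° cos 21° - sin 20° sin 21° = 0.7547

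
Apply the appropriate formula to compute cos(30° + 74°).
cos(30° + 74°) = cos 30° cos 74° - sin 30° sin 74° = -0.2419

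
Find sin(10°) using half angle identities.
sin(10°) = √((1 - cos 20°)/2) = 0.1736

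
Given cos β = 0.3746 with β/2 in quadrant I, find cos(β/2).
cos(β/2) = ±√((1 + cos β)/2); positive since β/2 ∈ QI, so cos(β/2) = 0.829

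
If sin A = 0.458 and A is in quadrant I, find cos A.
cos A = 0.889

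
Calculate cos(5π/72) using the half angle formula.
cos(5π/72) = √((1 + cos 5π/36)/2) = 0.9763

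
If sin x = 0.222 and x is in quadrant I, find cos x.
cos x = 0.975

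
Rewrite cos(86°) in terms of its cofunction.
cos(86°) = sin(90° - 86°) = sin(4°)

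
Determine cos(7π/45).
cos(7π/45) = 0.8829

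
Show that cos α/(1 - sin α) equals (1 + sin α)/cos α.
RHS = (1 + sin α)(1 - sin α) / (cos α(1 - sin α)) = (1 - sin²α) / (cos α(1 - sin α)) = cos²α / (cos α(1 - sin α)) = cos α/(1 - sin α) = LHS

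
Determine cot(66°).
cot(66°) = 0.4452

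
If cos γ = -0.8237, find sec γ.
sec γ = 1/cos γ = -1.214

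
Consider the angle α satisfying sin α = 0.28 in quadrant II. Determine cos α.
cos α = ±√(1 - sin²α) = -0.96 (negative in QII)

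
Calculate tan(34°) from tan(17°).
tan(34°) = 2 tan 17° / (1 - tan²17°) = 0.6745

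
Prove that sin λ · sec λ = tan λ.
LHS = sin λ · (1/cos λ) = sin λ/cos λ = tan λ = RHS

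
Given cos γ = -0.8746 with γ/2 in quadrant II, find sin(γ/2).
sin(γ/2) = ±√((1 - cos γ)/2); positive since γ/2 ∈ QII, so sin(γ/2) = 0.9681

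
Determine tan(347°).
tan(347°) = -0.2309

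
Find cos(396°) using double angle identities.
cos(396°) = cos²198° - sin²198° = 0.809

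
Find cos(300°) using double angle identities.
cos(300°) = cos²150° - sin²150° = 1/2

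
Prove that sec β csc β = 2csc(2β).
RHS = 2/sin(2β) = 2/(2 sin β cos β) = 1/(sin β cos β) = (1/cos β)(1/sin β) = sec β csc β = LHS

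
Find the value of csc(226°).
csc(226°) = -1.39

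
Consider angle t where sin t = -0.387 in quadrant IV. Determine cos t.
cos t = √(1 - sin²t) = 0.9221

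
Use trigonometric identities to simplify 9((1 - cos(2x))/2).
9((1 - cos(2x))/2) = 9(sin²x) (using Power reduction)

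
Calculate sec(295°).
sec(295°) = 2.366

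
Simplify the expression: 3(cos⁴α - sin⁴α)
3(cos⁴α - sin⁴α) = 3(cos(2α)) (using Factoring + double angle)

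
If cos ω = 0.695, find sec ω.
sec ω = 1/cos ω = 1.439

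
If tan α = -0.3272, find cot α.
cot α = 1/tan α = -3.056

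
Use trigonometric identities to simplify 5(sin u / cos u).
5(sin u / cos u) = 5(tan u) (using Quotient identity)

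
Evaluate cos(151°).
cos(151°) = -0.8746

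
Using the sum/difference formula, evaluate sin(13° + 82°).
sin(13° + 82°) = sin 13° cos 82° + cos 13° sin 82° = 0.9962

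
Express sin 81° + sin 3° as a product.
sin 81° + sin 3° = 2 sin(42°) cos(39°)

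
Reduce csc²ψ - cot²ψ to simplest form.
csc²ψ - cot²ψ = 1 (using Pythagorean identity)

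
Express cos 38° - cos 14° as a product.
cos 38° - cos 14° = -2 sin(26°) sin(12°)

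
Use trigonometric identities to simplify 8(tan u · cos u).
8(tan u · cos u) = 8(sin u) (using Quotient identity)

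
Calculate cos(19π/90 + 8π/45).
cos(19π/90 + 8π/45) = cos 19π/90 cos 8π/45 - sin 19π/90 sin 8π/45 = 0.342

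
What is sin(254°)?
sin(254°) = -0.9613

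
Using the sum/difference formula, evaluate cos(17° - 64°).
cos(17° - 64°) = cos 17° cos 64° + sin 17° sin 64° = 0.682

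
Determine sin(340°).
sin(340°) = -0.342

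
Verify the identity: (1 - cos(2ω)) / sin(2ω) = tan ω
LHS = 2sin²ω / (2 sin ω cos ω) = sin ω/cos ω = tan ω = RHS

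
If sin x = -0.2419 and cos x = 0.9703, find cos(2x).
cos(2x) = cos²x - sin²x = 0.883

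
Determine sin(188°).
sin(188°) = -0.1392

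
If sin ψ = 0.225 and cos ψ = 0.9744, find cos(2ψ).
cos(2ψ) = cos²ψ - sin²ψ = 0.8988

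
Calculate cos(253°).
cos(253°) = -0.2924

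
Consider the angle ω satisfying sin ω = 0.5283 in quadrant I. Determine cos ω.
cos ω = √(1 - sin²ω) = 0.8491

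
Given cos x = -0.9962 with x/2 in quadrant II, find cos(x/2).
cos(x/2) = ±√((1 + cos x)/2); negative since x/2 ∈ QII, so cos(x/2) = -0.04359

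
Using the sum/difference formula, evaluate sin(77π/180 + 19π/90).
sin(77π/180 + 19π/90) = sin 77π/180 cos 19π/90 + cos 77π/180 sin 19π/90 = 0.9063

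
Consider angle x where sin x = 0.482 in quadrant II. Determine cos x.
cos x = ±√(1 - sin²x) = -0.8762 (negative in QII)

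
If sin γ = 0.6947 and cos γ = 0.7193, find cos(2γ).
cos(2γ) = cos²γ - sin²γ = 0.03478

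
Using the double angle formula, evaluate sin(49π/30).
sin(49π/30) = 2 sin 49π/60 cos 49π/60 = -0.9135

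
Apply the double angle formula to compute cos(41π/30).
cos(41π/30) = cos²41π/60 - sin²41π/60 = -0.4067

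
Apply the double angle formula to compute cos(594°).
cos(594°) = cos²297° - sin²297° = -0.5878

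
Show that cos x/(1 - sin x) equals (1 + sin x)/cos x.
RHS = (1 + sin x)(1 - sin x) / (cos x(1 - sin x)) = (1 - sin²x) / (cos x(1 - sin x)) = cos²x / (cos x(1 - sin x)) = cos x/(1 - sin x) = LHS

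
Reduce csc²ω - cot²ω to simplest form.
csc²ω - cot²ω = 1 (using Pythagorean identity)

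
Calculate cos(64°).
cos(64°) = 0.4384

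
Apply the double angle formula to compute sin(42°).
sin(42°) = 2 sin 21° cos 21° = 0.6691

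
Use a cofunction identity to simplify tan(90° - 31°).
tan(90° - 31°) = cot(31°)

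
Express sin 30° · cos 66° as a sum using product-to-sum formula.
sin 30° cos 66° = (1/2)[sin(30°+66°) + sin(30°-66°)]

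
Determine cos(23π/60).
cos(23π/60) = 0.3584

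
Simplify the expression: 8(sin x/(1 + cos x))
8(sin x/(1 + cos x)) = 8(tan(x/2)) (using Half angle)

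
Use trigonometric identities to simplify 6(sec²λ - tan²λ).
6(sec²λ - tan²λ) = 6 (using Pythagorean identity)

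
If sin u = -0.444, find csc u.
csc u = 1/sin u = -2.252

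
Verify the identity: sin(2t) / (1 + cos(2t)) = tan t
LHS = 2 sin t cos t / (2cos²t) = sin t/cos t = tan t = RHS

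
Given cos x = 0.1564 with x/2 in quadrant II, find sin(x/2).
sin(x/2) = ±√((1 - cos x)/2); positive since x/2 ∈ QII, so sin(x/2) = 0.6495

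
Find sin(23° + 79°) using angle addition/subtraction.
sin(23° + 79°) = sin 23° cos 79° + cos 23° sin 79° = 0.9781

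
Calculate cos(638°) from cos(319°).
cos(638°) = cos²319° - sin²319° = 0.1392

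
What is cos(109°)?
cos(109°) = -0.3256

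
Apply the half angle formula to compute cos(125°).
cos(125°) = -√((1 + cos 250°)/2) = -0.5736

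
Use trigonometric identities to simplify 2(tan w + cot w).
2(tan w + cot w) = 2(sec w csc w) (using Quotient identities)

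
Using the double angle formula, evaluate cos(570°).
cos(570°) = 2cos²285° - 1 = -√3/2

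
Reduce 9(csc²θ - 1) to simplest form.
9(csc²θ - 1) = 9(cot²θ) (using Pythagorean identity)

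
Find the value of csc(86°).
csc(86°) = 1.002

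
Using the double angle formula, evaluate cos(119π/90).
cos(119π/90) = cos²119π/180 - sin²119π/180 = -0.5299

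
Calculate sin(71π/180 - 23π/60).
sin(71π/180 - 23π/60) = sin 71π/180 cos 23π/60 - cos 71π/180 sin 23π/60 = 0.0349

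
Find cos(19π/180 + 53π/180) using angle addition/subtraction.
cos(19π/180 + 53π/180) = cos 19π/180 cos 53π/180 - sin 19π/180 sin 53π/180 = 0.309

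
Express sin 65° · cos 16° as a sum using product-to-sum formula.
sin 65° cos 16° = (1/2)[sin(65°+16°) + sin(65°-16°)]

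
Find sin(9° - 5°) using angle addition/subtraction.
sin(9° - 5°) = sin 9° cos 5° - cos 9° sin 5° = 0.06976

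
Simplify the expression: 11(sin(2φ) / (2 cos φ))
11(sin(2φ) / (2 cos φ)) = 11(sin φ) (using Double angle)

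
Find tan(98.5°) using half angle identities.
tan(98.5°) = sin 197° / (1 + cos 197°) = -6.691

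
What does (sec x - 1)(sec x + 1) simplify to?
(sec x - 1)(sec x + 1) = tan²x (using Diff. of squares)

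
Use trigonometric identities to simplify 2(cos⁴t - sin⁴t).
2(cos⁴t - sin⁴t) = 2(cos(2t)) (using Factoring + double angle)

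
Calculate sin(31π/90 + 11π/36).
sin(31π/90 + 11π/36) = sin 31π/90 cos 11π/36 + cos 31π/90 sin 11π/36 = 0.891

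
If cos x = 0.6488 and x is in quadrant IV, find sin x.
sin x = -0.761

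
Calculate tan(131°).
tan(131°) = -1.15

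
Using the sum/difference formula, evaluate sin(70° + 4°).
sin(70° + 4°) = sin 70° cos 4° + cos 70° sin 4° = 0.9613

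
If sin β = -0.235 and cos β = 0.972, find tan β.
tan β = sin β / cos β = -0.2418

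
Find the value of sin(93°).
sin(93°) = 0.9986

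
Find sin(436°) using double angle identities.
sin(436°) = 2 sin 218° cos 218° = 0.9703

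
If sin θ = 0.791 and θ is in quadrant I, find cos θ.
cos θ = 0.6118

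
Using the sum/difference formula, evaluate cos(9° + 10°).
cos(9° + 10°) = cos 9° cos 10° - sin 9° sin 10° = 0.9455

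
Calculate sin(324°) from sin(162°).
sin(324°) = 2 sin 162° cos 162° = -0.5878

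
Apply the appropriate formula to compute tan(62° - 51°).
tan(62° - 51°) = (tan 62° - tan 51°)/(1 + tan 62° tan 51°) = 0.1944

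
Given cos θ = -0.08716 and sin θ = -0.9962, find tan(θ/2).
tan(θ/2) = sin θ / (1 + cos θ) = -1.091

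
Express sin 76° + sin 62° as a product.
sin 76° + sin 62° = 2 sin(69°) cos(7°)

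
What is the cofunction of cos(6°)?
cos(6°) = sin(90° - 6°) = sin(84°)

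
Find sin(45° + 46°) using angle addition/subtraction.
sin(45° + 46°) = sin 45° cos 46° + cos 45° sin 46° = 0.9998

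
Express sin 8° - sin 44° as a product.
sin 8° - sin 44° = 2 cos(26°) sin(-18°)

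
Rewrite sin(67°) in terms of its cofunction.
sin(67°) = cos(90° - 67°) = cos(23°)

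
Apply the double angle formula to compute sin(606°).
sin(606°) = 2 sin 303° cos 303° = -0.9135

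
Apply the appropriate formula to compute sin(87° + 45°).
sin(87° + 45°) = sin 87° cos 45° + cos 87° sin 45° = 0.7431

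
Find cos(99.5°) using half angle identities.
cos(99.5°) = -√((1 + cos 199°)/2) = -0.165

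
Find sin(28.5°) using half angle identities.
sin(28.5°) = √((1 - cos 57°)/2) = 0.4772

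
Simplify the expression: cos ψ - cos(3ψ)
cos ψ - cos(3ψ) = 2 sin(2ψ) sin ψ (using Sum-to-product)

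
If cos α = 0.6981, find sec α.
sec α = 1/cos α = 1.432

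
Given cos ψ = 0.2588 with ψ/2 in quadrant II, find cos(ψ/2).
cos(ψ/2) = ±√((1 + cos ψ)/2); negative since ψ/2 ∈ QII, so cos(ψ/2) = -0.7933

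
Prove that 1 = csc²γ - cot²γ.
RHS = 1/sin²γ - cos²γ/sin²γ = (1 - cos²γ)/sin²γ = sin²γ/sin²γ = 1 = LHS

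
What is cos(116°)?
cos(116°) = -0.4384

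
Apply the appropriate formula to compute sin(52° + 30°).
sin(52° + 30°) = sin 52° cos 30° + cos 52° sin 30° = 0.9903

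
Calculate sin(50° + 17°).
sin(50° + 17°) = sin 50° cos 17° + cos 50° sin 17° = 0.9205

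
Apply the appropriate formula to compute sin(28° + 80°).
sin(28° + 80°) = sin 28° cos 80° + cos 28° sin 80° = 0.9511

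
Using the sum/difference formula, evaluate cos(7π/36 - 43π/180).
cos(7π/36 - 43π/180) = cos 7π/36 cos 43π/180 + sin 7π/36 sin 43π/180 = 0.9903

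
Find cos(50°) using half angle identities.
cos(50°) = √((1 + cos 100°)/2) = 0.6428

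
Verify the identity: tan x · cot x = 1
LHS = (sin x/cos x) · (cos x/sin x) = 1 = RHS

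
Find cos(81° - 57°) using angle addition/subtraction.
cos(81° - 57°) = cos 81° cos 57° + sin 81° sin 57° = 0.9135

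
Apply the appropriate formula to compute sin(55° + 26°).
sin(55° + 26°) = sin 55° cos 26° + cos 55° sin 26° = 0.9877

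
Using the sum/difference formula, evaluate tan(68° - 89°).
tan(68° - 89°) = (tan 68° - tan 89°)/(1 + tan 68° tan 89°) = -0.3839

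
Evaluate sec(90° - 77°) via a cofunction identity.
sec(90° - 77°) = csc(77°) = 1.026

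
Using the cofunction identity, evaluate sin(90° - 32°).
sin(90° - 32°) = cos(32°) = 0.848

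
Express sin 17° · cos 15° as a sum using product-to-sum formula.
sin 17° cos 15° = (1/2)[sin(17°+15°) + sin(17°-15°)]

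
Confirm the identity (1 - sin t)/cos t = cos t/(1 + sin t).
LHS = (1 - sin t)(1 + sin t) / (cos t(1 + sin t)) = (1 - sin²t) / (cos t(1 + sin t)) = cos²t / (cos t(1 + sin t)) = cos t/(1 + sin t) = RHS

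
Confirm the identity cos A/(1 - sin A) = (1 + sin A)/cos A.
RHS = (1 + sin A)(1 - sin A) / (cos A(1 - sin A)) = (1 - sin²A) / (cos A(1 - sin A)) = cos²A / (cos A(1 - sin A)) = cos A/(1 - sin A) = LHS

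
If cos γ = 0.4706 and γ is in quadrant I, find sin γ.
sin γ = 0.8823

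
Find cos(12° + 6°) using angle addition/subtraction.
cos(12° + 6°) = cos 12° cos 6° - sin 12° sin 6° = 0.9511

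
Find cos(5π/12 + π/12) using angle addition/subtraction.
cos(5π/12 + π/12) = cos 5π/12 cos π/12 - sin 5π/12 sin π/12 = 0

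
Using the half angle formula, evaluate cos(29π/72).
cos(29π/72) = √((1 + cos 29π/36)/2) = 0.3007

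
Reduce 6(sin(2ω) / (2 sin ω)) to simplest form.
6(sin(2ω) / (2 sin ω)) = 6(cos ω) (using Double angle)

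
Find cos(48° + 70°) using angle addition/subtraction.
cos(48° + 70°) = cos 48° cos 70° - sin 48° sin 70° = -0.4695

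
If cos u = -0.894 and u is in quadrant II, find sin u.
sin u = 0.4481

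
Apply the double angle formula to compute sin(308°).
sin(308°) = 2 sin 154° cos 154° = -0.788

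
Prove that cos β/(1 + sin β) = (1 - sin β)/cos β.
RHS = (1 - sin β)(1 + sin β) / (cos β(1 + sin β)) = (1 - sin²β) / (cos β(1 + sin β)) = cos²β / (cos β(1 + sin β)) = cos β/(1 + sin β) = LHS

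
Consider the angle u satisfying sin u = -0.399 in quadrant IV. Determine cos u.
cos u = √(1 - sin²u) = 0.917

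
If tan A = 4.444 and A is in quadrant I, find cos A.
cos A = 0.2195 (using tan²A + 1 = sec²A)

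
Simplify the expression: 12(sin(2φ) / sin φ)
12(sin(2φ) / sin φ) = 12(2 cos φ) (using Double angle)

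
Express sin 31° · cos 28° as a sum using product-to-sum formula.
sin 31° cos 28° = (1/2)[sin(31°+28°) + sin(31°-28°)]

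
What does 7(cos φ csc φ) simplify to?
7(cos φ csc φ) = 7(cot φ) (using Reciprocal + quotient)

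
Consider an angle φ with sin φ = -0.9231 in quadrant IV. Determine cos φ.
cos φ = √(1 - sin²φ) = 0.3846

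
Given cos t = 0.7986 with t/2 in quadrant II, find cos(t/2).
cos(t/2) = ±√((1 + cos t)/2); negative since t/2 ∈ QII, so cos(t/2) = -0.9483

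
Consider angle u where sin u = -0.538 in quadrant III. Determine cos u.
cos u = ±√(1 - sin²u) = -0.8429 (negative in QIII)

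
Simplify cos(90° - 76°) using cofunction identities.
cos(90° - 76°) = sin(76°)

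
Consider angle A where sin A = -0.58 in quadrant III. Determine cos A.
cos A = ±√(1 - sin²A) = -0.8146 (negative in QIII)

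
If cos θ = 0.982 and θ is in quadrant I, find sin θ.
sin θ = 0.1889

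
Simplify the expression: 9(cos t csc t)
9(cos t csc t) = 9(cot t) (using Reciprocal + quotient)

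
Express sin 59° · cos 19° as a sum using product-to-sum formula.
sin 59° cos 19° = (1/2)[sin(59°+19°) + sin(59°-19°)]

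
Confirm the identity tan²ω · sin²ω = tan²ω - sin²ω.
RHS = sin²ω/cos²ω - sin²ω = sin²ω(1/cos²ω - 1) = sin²ω · (1 - cos²ω)/cos²ω = sin²ω · sin²ω/cos²ω = sin²ω · tan²ω = LHS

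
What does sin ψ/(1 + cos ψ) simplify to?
sin ψ/(1 + cos ψ) = tan(ψ/2) (using Half angle)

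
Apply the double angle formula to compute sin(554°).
sin(554°) = 2 sin 277° cos 277° = -0.2419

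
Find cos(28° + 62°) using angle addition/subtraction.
cos(28° + 62°) = cos 28° cos 62° - sin 28° sin 62° = 0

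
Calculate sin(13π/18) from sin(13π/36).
sin(13π/18) = 2 sin 13π/36 cos 13π/36 = 0.766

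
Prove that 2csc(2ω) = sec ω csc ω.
LHS = 2/sin(2ω) = 2/(2 sin ω cos ω) = 1/(sin ω cos ω) = (1/cos ω)(1/sin ω) = sec ω csc ω = RHS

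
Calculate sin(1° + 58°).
sin(1° + 58°) = sin 1° cos 58° + cos 1° sin 58° = 0.8572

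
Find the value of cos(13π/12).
cos(13π/12) = -(√6+√2)/4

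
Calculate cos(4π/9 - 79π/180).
cos(4π/9 - 79π/180) = cos 4π/9 cos 79π/180 + sin 4π/9 sin 79π/180 = 0.9998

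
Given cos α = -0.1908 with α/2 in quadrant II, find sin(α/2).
sin(α/2) = ±√((1 - cos α)/2); positive since α/2 ∈ QII, so sin(α/2) = 0.7716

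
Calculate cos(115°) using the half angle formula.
cos(115°) = -√((1 + cos 230°)/2) = -0.4226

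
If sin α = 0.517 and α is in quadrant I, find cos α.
cos α = 0.856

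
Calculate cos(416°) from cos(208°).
cos(416°) = cos²208° - sin²208° = 0.5592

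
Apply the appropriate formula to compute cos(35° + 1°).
cos(35° + 1°) = cos 35° cos 1° - sin 35° sin 1° = 0.809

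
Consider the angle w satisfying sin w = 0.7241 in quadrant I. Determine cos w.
cos w = √(1 - sin²w) = 0.6897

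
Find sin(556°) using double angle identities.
sin(556°) = 2 sin 278° cos 278° = -0.2756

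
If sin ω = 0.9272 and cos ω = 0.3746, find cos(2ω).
cos(2ω) = cos²ω - sin²ω = -0.7194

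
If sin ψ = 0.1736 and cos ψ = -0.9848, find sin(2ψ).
sin(2ψ) = 2 sin ψ cos ψ = -0.3419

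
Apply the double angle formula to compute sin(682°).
sin(682°) = 2 sin 341° cos 341° = -0.6157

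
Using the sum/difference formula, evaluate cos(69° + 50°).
cos(69° + 50°) = cos 69° cos 50° - sin 69° sin 50° = -0.4848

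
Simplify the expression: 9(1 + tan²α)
9(1 + tan²α) = 9(sec²α) (using Pythagorean identity)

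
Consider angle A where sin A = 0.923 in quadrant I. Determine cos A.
cos A = √(1 - sin²A) = 0.3848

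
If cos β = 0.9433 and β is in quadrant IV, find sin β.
sin β = -0.3319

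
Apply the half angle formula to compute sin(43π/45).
sin(43π/45) = √((1 - cos 86π/45)/2) = 0.1392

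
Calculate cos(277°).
cos(277°) = 0.1219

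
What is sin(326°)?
sin(326°) = -0.5592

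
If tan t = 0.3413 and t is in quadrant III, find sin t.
sin t = -0.323 (using tan²t + 1 = sec²t)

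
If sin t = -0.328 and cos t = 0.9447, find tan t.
tan t = sin t / cos t = -0.3472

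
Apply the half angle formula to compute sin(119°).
sin(119°) = √((1 - cos 238°)/2) = 0.8746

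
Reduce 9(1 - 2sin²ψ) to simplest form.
9(1 - 2sin²ψ) = 9(cos(2ψ)) (using Double angle)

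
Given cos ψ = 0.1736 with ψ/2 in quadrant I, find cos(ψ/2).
cos(ψ/2) = ±√((1 + cos ψ)/2); positive since ψ/2 ∈ QI, so cos(ψ/2) = 0.766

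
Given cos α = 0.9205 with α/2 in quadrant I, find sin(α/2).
sin(α/2) = ±√((1 - cos α)/2); positive since α/2 ∈ QI, so sin(α/2) = 0.1994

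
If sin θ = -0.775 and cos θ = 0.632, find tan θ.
tan θ = sin θ / cos θ = -1.226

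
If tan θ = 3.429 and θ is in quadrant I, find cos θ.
cos θ = 0.28 (using tan²θ + 1 = sec²θ)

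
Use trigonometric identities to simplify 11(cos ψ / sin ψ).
11(cos ψ / sin ψ) = 11(cot ψ) (using Quotient identity)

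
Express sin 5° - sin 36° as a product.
sin 5° - sin 36° = 2 cos(20.5°) sin(-15.5°)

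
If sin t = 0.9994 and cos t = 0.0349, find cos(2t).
cos(2t) = cos²t - sin²t = -0.9976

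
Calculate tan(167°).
tan(167°) = -0.2309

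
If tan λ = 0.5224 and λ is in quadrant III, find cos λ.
cos λ = -0.8863 (using tan²λ + 1 = sec²λ)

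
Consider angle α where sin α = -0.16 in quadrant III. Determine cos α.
cos α = ±√(1 - sin²α) = -0.9871 (negative in QIII)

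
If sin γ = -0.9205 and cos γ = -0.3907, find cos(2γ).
cos(2γ) = cos²γ - sin²γ = -0.6947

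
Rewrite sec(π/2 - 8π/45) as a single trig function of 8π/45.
sec(π/2 - 8π/45) = csc(8π/45)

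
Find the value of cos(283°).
cos(283°) = 0.225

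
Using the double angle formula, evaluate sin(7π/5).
sin(7π/5) = 2 sin 7π/10 cos 7π/10 = -0.9511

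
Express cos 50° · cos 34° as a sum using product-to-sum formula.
cos 50° cos 34° = (1/2)[cos(50°-34°) + cos(50°+34°)]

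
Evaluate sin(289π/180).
sin(289π/180) = -0.9455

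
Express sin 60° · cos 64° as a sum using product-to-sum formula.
sin 60° cos 64° = (1/2)[sin(60°+64°) + sin(60°-64°)]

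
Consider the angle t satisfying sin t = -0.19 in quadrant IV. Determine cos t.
cos t = √(1 - sin²t) = 0.9818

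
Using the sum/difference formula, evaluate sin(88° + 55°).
sin(88° + 55°) = sin 88° cos 55° + cos 88° sin 55° = 0.6018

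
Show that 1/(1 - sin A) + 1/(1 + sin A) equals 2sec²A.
LHS = [(1 + sin A) + (1 - sin A)] / [(1 - sin A)(1 + sin A)] = 2/(1 - sin²A) = 2/cos²A = 2sec²A = RHS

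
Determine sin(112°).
sin(112°) = 0.9272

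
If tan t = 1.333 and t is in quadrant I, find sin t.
sin t = 0.7999 (using tan²t + 1 = sec²t)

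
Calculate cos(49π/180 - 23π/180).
cos(49π/180 - 23π/180) = cos 49π/180 cos 23π/180 + sin 49π/180 sin 23π/180 = 0.8988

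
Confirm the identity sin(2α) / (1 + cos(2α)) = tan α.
LHS = 2 sin α cos α / (2cos²α) = sin α/cos α = tan α = RHS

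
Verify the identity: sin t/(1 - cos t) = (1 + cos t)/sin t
LHS = sin t(1 + cos t) / ((1 - cos t)(1 + cos t)) = sin t(1 + cos t) / (1 - cos²t) = sin t(1 + cos t) / sin²t = (1 + cos t)/sin t = RHS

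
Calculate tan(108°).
tan(108°) = -3.078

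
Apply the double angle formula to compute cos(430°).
cos(430°) = cos²215° - sin²215° = 0.342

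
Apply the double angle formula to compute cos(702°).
cos(702°) = cos²351° - sin²351° = 0.9511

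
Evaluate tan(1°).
tan(1°) = 0.01746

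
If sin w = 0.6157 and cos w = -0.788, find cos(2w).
cos(2w) = cos²w - sin²w = 0.2419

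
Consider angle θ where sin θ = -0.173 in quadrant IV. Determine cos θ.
cos θ = √(1 - sin²θ) = 0.9849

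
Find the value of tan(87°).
tan(87°) = 19.08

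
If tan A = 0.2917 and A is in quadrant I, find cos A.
cos A = 0.96 (using tan²A + 1 = sec²A)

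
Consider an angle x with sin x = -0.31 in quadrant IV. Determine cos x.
cos x = √(1 - sin²x) = 0.9507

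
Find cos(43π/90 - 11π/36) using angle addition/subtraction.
cos(43π/90 - 11π/36) = cos 43π/90 cos 11π/36 + sin 43π/90 sin 11π/36 = 0.8572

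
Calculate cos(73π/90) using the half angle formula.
cos(73π/90) = -√((1 + cos 73π/45)/2) = -0.829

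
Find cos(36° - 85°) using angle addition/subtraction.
cos(36° - 85°) = cos 36° cos 85° + sin 36° sin 85° = 0.6561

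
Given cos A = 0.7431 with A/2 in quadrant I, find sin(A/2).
sin(A/2) = ±√((1 - cos A)/2); positive since A/2 ∈ QI, so sin(A/2) = 0.3584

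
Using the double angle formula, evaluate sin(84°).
sin(84°) = 2 sin 42° cos 42° = 0.9945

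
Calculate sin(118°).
sin(118°) = 0.8829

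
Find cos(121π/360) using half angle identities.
cos(121π/360) = √((1 + cos 121π/180)/2) = 0.4924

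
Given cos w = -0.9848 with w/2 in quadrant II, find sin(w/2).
sin(w/2) = ±√((1 - cos w)/2); positive since w/2 ∈ QII, so sin(w/2) = 0.9962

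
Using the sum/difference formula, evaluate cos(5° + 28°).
cos(5° + 28°) = cos 5° cos 28° - sin 5° sin 28° = 0.8387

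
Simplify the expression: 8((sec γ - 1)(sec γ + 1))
8((sec γ - 1)(sec γ + 1)) = 8(tan²γ) (using Diff. of squares)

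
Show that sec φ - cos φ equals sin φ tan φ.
LHS = 1/cos φ - cos φ = (1 - cos²φ)/cos φ = sin²φ/cos φ = sin φ · (sin φ/cos φ) = sin φ tan φ = RHS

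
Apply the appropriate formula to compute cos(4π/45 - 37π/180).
cos(4π/45 - 37π/180) = cos 4π/45 cos 37π/180 + sin 4π/45 sin 37π/180 = 0.9336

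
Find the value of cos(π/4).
cos(π/4) = √2/2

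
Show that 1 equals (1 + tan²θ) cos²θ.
RHS = sec²θ · cos²θ = (1/cos²θ) · cos²θ = 1 = LHS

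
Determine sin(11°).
sin(11°) = 0.1908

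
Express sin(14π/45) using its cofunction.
sin(14π/45) = cos(π/2 - 14π/45) = cos(17π/90)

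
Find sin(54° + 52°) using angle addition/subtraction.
sin(54° + 52°) = sin 54° cos 52° + cos 54° sin 52° = 0.9613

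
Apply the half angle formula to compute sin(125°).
sin(125°) = √((1 - cos 250°)/2) = 0.8192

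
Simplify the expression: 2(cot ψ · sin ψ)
2(cot ψ · sin ψ) = 2(cos ψ) (using Quotient identity)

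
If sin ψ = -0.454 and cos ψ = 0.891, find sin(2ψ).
sin(2ψ) = 2 sin ψ cos ψ = -0.809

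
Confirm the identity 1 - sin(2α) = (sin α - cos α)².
RHS = sin²α - 2 sin α cos α + cos²α = (sin²α + cos²α) - 2 sin α cos α = 1 - sin(2α) = LHS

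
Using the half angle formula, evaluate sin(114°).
sin(114°) = √((1 - cos 228°)/2) = 0.9135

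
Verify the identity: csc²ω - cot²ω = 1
LHS = 1/sin²ω - cos²ω/sin²ω = (1 - cos²ω)/sin²ω = sin²ω/sin²ω = 1 = RHS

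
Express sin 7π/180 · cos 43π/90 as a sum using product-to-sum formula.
sin 7π/180 cos 43π/90 = (1/2)[sin(7π/180+43π/90) + sin(7π/180-43π/90)]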